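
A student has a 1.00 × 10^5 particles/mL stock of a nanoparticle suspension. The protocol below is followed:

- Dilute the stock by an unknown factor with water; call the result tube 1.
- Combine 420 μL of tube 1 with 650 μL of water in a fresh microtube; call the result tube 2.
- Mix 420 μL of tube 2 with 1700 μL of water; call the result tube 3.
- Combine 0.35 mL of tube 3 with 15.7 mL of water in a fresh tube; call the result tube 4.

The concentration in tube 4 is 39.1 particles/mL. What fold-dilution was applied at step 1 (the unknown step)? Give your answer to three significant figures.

Step 1: unknown factor x
Step 2: 420 μL + 650 μL = 1070 μL total → factor 1070/420 = 2.5476
Step 3: 420 μL + 1700 μL = 2120 μL total → factor 2120/420 = 5.0476
Step 4: 0.35 mL + 15.7 mL = 16.05 mL total → factor 16.05/0.35 = 45.857
Product of known-step factors = 589.7
Overall factor = 1.00 × 10^5 particles/mL / (39.1 particles/mL) = 2557.5
x = 2557.5 / 589.7 = 4.34

4.34-fold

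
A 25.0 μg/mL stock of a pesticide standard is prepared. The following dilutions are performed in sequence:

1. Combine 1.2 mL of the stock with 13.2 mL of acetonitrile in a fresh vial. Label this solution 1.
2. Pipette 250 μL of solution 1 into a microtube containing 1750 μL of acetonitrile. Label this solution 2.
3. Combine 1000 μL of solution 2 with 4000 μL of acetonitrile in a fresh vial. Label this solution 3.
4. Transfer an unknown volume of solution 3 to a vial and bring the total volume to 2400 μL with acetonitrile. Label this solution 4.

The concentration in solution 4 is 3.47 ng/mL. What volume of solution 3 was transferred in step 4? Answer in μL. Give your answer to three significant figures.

Step 1: 1.2 mL + 13.2 mL = 14.4 mL total → factor 14.4/1.2 = 12
Step 2: 250 μL + 1750 μL = 2000 μL total → factor 2000/250 = 8
Step 3: 1000 μL + 4000 μL = 5000 μL total → factor 5000/1000 = 5
Step 4: v brought to 2400 μL → factor = 2400 μL/v
Product of known-step factors = 480
Overall factor = 25.0 μg/mL / (3.47 ng/mL) = 7204.6
Step-4 factor = 7204.6 / 480 = 15.01
v = 2400 μL / 15.01 = 160 μL

160 μL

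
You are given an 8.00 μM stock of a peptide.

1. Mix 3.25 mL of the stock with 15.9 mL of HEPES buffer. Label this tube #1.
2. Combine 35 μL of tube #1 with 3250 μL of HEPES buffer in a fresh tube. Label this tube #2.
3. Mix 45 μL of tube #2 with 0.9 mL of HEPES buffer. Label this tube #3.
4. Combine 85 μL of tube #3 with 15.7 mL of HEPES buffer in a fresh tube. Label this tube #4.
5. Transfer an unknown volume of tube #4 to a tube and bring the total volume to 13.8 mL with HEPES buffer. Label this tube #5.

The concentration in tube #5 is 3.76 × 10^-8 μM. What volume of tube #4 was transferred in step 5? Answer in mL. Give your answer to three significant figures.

0.140 mL

Step 1: 3.25 mL + 15.9 mL = 19.15 mL total → factor 19.15/3.25 = 5.8923
Step 2: 35 μL + 3250 μL = 3285 μL total → factor 3285/35 = 93.857
Step 3: 45 μL + 0.9 mL = 945 μL total → factor 945/45 = 21
Step 4: 85 μL + 15.7 mL = 15785 μL total → factor 15785/85 = 185.71
Step 5: v brought to 13.8 mL → factor = 13.8 mL/v
Product of known-step factors = 2.1567 × 10^6
Overall factor = 8.00 μM / (3.76 × 10^-8 μM) = 2.1277 × 10^8
Step-5 factor = 2.1277 × 10^8 / 2.1567 × 10^6 = 98.652
v = 13.8 mL / 98.652 = 0.140 mL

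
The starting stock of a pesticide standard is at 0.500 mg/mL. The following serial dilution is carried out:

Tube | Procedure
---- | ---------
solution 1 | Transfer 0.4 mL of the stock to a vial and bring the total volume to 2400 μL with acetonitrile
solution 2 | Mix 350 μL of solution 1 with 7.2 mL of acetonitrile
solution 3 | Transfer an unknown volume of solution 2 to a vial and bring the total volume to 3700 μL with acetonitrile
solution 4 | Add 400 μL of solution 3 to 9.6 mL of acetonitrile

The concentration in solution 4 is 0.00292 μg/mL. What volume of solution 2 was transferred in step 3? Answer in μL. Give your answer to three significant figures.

Step 1: 0.4 mL brought to 2400 μL → factor 2.4/0.4 = 6
Step 2: 350 μL + 7.2 mL = 7550 μL total → factor 7550/350 = 21.571
Step 3: v brought to 3700 μL → factor = 3700 μL/v
Step 4: 400 μL + 9.6 mL = 10000 μL total → factor 10000/400 = 25
Product of known-step factors = 3235.7
Overall factor = 0.500 mg/mL / (0.00292 μg/mL) = 1.7123 × 10^5
Step-3 factor = 1.7123 × 10^5 / 3235.7 = 52.92
v = 3700 μL / 52.92 = 69.9 μL

69.9 μL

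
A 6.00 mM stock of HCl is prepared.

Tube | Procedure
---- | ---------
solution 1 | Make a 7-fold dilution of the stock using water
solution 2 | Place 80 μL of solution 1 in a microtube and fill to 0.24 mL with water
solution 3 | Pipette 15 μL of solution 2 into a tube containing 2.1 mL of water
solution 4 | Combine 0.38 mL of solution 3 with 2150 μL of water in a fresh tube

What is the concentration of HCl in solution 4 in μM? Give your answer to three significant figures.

Step 1: 7-fold → factor 7
Step 2: 80 μL brought to 0.24 mL → factor 240/80 = 3
Step 3: 15 μL + 2.1 mL = 2115 μL total → factor 2115/15 = 141
Step 4: 0.38 mL + 2150 μL = 2.53 mL total → factor 2.53/0.38 = 6.6579
Overall dilution factor = 7 × 3 × 141 × 6.6579 = 19714
Final = 6.00 mM / 19714 = 0.0003044 mM = 0.304 μM

0.304 μM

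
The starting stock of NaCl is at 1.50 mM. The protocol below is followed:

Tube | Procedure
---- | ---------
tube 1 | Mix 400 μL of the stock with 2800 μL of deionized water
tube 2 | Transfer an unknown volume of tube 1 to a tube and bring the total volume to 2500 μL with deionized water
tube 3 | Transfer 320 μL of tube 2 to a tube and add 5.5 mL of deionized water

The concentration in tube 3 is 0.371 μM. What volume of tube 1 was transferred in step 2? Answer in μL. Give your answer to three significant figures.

Step 1: 400 μL + 2800 μL = 3200 μL total → factor 3200/400 = 8
Step 2: v brought to 2500 μL → factor = 2500 μL/v
Step 3: 320 μL + 5.5 mL = 5820 μL total → factor 5820/320 = 18.188
Product of known-step factors = 145.5
Overall factor = 1.50 mM / (0.371 μM) = 4043.1
Step-2 factor = 4043.1 / 145.5 = 27.788
v = 2500 μL / 27.788 = 90.0 μL

90.0 μL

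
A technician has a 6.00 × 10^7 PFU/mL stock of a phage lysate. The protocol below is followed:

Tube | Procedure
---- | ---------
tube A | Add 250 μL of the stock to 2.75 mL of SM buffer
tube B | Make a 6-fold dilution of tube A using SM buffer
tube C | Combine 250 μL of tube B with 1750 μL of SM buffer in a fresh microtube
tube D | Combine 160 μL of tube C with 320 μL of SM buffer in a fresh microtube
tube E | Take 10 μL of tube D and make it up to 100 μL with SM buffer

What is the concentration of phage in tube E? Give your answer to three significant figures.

3.47 × 10^3 PFU/mL

Step 1: 250 μL + 2.75 mL = 3000 μL total → factor 3000/250 = 12
Step 2: 6-fold → factor 6
Step 3: 250 μL + 1750 μL = 2000 μL total → factor 2000/250 = 8
Step 4: 160 μL + 320 μL = 480 μL total → factor 480/160 = 3
Step 5: 10 μL brought to 100 μL → factor 100/10 = 10
Overall dilution factor = 12 × 6 × 8 × 3 × 10 = 17280
Final = 6.00 × 10^7 PFU/mL / 17280 = 3.47 × 10^3 PFU/mL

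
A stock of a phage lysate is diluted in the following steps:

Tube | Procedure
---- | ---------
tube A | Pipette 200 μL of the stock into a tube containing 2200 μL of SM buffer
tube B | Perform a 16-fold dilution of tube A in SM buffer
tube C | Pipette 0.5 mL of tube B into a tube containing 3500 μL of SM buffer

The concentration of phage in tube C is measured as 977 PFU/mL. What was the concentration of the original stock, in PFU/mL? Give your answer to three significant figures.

1.50 × 10^6 PFU/mL

Step 1: 200 μL + 2200 μL = 2400 μL total → factor 2400/200 = 12
Step 2: 16-fold → factor 16
Step 3: 0.5 mL + 3500 μL = 4 mL total → factor 4/0.5 = 8
Overall dilution factor = 12 × 16 × 8 = 1536
Stock = 977 PFU/mL × 1536 = 1.50 × 10^6 PFU/mL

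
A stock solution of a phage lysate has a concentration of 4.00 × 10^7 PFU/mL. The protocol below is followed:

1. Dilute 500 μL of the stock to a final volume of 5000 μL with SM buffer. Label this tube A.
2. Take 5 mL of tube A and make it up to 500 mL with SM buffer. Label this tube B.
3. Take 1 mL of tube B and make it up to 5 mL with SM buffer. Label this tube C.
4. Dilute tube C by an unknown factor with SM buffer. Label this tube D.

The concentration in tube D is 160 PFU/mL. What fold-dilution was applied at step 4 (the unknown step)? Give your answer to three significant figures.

Step 1: 500 μL brought to 5000 μL → factor 5000/500 = 10
Step 2: 5 mL brought to 500 mL → factor 500/5 = 100
Step 3: 1 mL brought to 5 mL → factor 5/1 = 5
Step 4: unknown factor x
Product of known-step factors = 5000
Overall factor = 4.00 × 10^7 PFU/mL / (160 PFU/mL) = 2.5 × 10^5
x = 2.5 × 10^5 / 5000 = 50.0

50.0-fold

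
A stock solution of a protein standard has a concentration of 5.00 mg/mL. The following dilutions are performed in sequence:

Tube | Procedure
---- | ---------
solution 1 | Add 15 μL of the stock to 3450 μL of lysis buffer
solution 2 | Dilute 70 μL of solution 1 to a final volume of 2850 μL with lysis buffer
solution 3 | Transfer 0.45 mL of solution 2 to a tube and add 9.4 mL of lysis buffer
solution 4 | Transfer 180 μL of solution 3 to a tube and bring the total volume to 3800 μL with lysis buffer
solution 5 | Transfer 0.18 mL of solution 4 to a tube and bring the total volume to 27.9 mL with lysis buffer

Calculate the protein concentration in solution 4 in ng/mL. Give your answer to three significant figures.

1.15 ng/mL

Step 1: 15 μL + 3450 μL = 3465 μL total → factor 3465/15 = 231
Step 2: 70 μL brought to 2850 μL → factor 2850/70 = 40.714
Step 3: 0.45 mL + 9.4 mL = 9.85 mL total → factor 9.85/0.45 = 21.889
Step 4: 180 μL brought to 3800 μL → factor 3800/180 = 21.111
Dilution factor through solution 4 = 231 × 40.714 × 21.889 × 21.111 = 4.346 × 10^6
[solution 4] = 5.00 mg/mL / 4.346 × 10^6 = 1.150 × 10^-6 mg/mL = 1.15 ng/mL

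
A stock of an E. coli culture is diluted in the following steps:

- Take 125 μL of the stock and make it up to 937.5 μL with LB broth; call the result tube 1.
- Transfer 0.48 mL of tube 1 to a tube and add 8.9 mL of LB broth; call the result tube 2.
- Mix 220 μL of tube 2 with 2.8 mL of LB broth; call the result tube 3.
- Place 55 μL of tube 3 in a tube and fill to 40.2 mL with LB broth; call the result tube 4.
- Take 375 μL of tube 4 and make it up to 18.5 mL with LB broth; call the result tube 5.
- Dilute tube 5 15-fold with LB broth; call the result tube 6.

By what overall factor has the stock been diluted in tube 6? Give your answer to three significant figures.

Step 1: 125 μL brought to 937.5 μL → factor 937.5/125 = 7.5
Step 2: 0.48 mL + 8.9 mL = 9.38 mL total → factor 9.38/0.48 = 19.542
Step 3: 220 μL + 2.8 mL = 3020 μL total → factor 3020/220 = 13.727
Step 4: 55 μL brought to 40.2 mL → factor 40200/55 = 730.91
Step 5: 375 μL brought to 18.5 mL → factor 18500/375 = 49.333
Step 6: 15-fold → factor 15
Overall dilution factor = 7.5 × 19.542 × 13.727 × 730.91 × 49.333 × 15 = 1.0882 × 10^9

1.09 × 10^9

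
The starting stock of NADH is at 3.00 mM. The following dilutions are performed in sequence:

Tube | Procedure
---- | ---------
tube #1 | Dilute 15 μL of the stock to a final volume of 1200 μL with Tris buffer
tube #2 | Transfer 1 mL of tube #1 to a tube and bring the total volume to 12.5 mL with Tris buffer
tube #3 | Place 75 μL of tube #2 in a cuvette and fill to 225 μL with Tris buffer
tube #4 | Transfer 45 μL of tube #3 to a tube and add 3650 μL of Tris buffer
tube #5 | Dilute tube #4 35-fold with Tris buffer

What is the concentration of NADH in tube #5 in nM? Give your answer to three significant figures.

Step 1: 15 μL brought to 1200 μL → factor 1200/15 = 80
Step 2: 1 mL brought to 12.5 mL → factor 12.5/1 = 12.5
Step 3: 75 μL brought to 225 μL → factor 225/75 = 3
Step 4: 45 μL + 3650 μL = 3695 μL total → factor 3695/45 = 82.111
Step 5: 35-fold → factor 35
Overall dilution factor = 80 × 12.5 × 3 × 82.111 × 35 = 8.6217 × 10^6
Final = 3.00 mM / 8.6217 × 10^6 = 3.480 × 10^-7 mM = 0.348 nM

0.348 nM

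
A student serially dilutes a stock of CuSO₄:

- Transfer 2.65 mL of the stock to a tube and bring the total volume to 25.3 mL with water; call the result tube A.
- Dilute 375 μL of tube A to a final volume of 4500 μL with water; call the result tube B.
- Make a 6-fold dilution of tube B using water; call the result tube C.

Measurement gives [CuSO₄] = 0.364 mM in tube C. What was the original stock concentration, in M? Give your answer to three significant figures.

Step 1: 2.65 mL brought to 25.3 mL → factor 25.3/2.65 = 9.5472
Step 2: 375 μL brought to 4500 μL → factor 4500/375 = 12
Step 3: 6-fold → factor 6
Overall dilution factor = 9.5472 × 12 × 6 = 687.4
Stock = 0.364 mM × 687.4 = 250.2 mM = 0.250 M

0.250 M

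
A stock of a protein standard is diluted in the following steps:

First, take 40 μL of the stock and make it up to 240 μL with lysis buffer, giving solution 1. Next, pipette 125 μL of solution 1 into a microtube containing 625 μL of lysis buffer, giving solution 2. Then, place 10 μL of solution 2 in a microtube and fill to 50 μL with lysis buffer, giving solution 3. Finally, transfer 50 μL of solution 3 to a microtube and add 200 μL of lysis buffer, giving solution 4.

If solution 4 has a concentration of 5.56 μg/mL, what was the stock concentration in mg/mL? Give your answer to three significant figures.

Step 1: 40 μL brought to 240 μL → factor 240/40 = 6
Step 2: 125 μL + 625 μL = 750 μL total → factor 750/125 = 6
Step 3: 10 μL brought to 50 μL → factor 50/10 = 5
Step 4: 50 μL + 200 μL = 250 μL total → factor 250/50 = 5
Overall dilution factor = 6 × 6 × 5 × 5 = 900
Stock = 5.56 μg/mL × 900 = 5004 μg/mL = 5.00 mg/mL

5.00 mg/mL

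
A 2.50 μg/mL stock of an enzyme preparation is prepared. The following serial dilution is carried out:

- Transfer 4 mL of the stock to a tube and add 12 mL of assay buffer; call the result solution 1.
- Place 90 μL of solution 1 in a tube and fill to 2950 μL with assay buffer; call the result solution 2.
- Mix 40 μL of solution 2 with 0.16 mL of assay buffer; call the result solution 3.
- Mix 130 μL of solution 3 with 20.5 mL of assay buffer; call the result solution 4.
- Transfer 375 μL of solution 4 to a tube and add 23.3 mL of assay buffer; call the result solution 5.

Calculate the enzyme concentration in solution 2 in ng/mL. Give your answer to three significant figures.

19.1 ng/mL

Step 1: 4 mL + 12 mL = 16 mL total → factor 16/4 = 4
Step 2: 90 μL brought to 2950 μL → factor 2950/90 = 32.778
Dilution factor through solution 2 = 4 × 32.778 = 131.11
[solution 2] = 2.50 μg/mL / 131.11 = 0.01907 μg/mL = 19.1 ng/mL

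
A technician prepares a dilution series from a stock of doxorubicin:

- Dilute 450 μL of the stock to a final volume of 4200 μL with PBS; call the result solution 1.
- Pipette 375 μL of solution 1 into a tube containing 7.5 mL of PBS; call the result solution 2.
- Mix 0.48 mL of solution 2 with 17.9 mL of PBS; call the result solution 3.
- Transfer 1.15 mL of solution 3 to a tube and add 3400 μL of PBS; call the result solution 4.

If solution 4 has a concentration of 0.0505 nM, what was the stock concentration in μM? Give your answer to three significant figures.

1.50 μM

Step 1: 450 μL brought to 4200 μL → factor 4200/450 = 9.3333
Step 2: 375 μL + 7.5 mL = 7875 μL total → factor 7875/375 = 21
Step 3: 0.48 mL + 17.9 mL = 18.38 mL total → factor 18.38/0.48 = 38.292
Step 4: 1.15 mL + 3400 μL = 4.55 mL total → factor 4.55/1.15 = 3.9565
Overall dilution factor = 9.3333 × 21 × 38.292 × 3.9565 = 29694
Stock = 0.0505 nM × 29694 = 1500 nM = 1.50 μM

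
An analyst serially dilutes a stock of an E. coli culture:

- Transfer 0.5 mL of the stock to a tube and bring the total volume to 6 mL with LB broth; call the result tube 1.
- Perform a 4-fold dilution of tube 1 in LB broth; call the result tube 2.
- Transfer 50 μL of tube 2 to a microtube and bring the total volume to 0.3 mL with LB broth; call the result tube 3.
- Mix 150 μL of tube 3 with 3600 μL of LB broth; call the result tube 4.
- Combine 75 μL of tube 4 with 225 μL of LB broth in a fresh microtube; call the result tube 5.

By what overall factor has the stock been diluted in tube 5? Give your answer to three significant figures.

Step 1: 0.5 mL brought to 6 mL → factor 6/0.5 = 12
Step 2: 4-fold → factor 4
Step 3: 50 μL brought to 0.3 mL → factor 300/50 = 6
Step 4: 150 μL + 3600 μL = 3750 μL total → factor 3750/150 = 25
Step 5: 75 μL + 225 μL = 300 μL total → factor 300/75 = 4
Overall dilution factor = 12 × 4 × 6 × 25 × 4 = 28800

2.88 × 10^4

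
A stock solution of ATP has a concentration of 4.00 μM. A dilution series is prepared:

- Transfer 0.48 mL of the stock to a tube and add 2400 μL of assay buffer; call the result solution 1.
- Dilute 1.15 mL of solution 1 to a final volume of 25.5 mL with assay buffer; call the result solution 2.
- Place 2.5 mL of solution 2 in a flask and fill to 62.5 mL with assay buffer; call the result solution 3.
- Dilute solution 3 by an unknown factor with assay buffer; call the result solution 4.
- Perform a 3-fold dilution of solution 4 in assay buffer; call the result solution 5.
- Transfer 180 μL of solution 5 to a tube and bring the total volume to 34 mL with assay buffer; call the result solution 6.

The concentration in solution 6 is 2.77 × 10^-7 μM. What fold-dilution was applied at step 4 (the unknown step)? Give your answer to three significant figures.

Step 1: 0.48 mL + 2400 μL = 2.88 mL total → factor 2.88/0.48 = 6
Step 2: 1.15 mL brought to 25.5 mL → factor 25.5/1.15 = 22.174
Step 3: 2.5 mL brought to 62.5 mL → factor 62.5/2.5 = 25
Step 4: unknown factor x
Step 5: 3-fold → factor 3
Step 6: 180 μL brought to 34 mL → factor 34000/180 = 188.89
Product of known-step factors = 1.8848 × 10^6
Overall factor = 4.00 μM / (2.77 × 10^-7 μM) = 1.444 × 10^7
x = 1.444 × 10^7 / 1.8848 × 10^6 = 7.66

7.66-fold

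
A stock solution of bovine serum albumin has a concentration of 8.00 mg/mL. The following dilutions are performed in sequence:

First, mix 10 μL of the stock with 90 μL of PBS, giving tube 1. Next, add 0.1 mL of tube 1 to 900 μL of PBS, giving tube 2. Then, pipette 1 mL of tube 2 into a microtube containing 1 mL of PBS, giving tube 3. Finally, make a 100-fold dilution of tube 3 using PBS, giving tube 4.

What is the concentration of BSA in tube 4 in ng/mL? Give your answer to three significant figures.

400 ng/mL

Step 1: 10 μL + 90 μL = 100 μL total → factor 100/10 = 10
Step 2: 0.1 mL + 900 μL = 1 mL total → factor 1/0.1 = 10
Step 3: 1 mL + 1 mL = 2 mL total → factor 2/1 = 2
Step 4: 100-fold → factor 100
Overall dilution factor = 10 × 10 × 2 × 100 = 20000
Final = 8.00 mg/mL / 20000 = 0.0004000 mg/mL = 400 ng/mL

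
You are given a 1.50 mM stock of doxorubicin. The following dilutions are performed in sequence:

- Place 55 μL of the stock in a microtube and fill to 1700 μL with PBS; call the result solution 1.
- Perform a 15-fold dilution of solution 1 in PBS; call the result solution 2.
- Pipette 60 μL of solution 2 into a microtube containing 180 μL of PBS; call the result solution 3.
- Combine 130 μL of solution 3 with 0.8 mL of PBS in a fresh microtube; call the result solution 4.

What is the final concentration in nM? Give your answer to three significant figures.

Step 1: 55 μL brought to 1700 μL → factor 1700/55 = 30.909
Step 2: 15-fold → factor 15
Step 3: 60 μL + 180 μL = 240 μL total → factor 240/60 = 4
Step 4: 130 μL + 0.8 mL = 930 μL total → factor 930/130 = 7.1538
Overall dilution factor = 30.909 × 15 × 4 × 7.1538 = 13267
Final = 1.50 mM / 13267 = 0.0001131 mM = 113 nM

113 nM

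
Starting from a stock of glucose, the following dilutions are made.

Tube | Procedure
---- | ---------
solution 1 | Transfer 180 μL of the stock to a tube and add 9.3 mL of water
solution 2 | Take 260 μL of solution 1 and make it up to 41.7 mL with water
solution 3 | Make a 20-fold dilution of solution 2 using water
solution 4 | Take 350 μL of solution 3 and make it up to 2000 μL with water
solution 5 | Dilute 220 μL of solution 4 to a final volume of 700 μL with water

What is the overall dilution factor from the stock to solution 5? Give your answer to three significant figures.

3.07 × 10^6

Step 1: 180 μL + 9.3 mL = 9480 μL total → factor 9480/180 = 52.667
Step 2: 260 μL brought to 41.7 mL → factor 41700/260 = 160.38
Step 3: 20-fold → factor 20
Step 4: 350 μL brought to 2000 μL → factor 2000/350 = 5.7143
Step 5: 220 μL brought to 700 μL → factor 700/220 = 3.1818
Overall dilution factor = 52.667 × 160.38 × 20 × 5.7143 × 3.1818 = 3.0716 × 10^6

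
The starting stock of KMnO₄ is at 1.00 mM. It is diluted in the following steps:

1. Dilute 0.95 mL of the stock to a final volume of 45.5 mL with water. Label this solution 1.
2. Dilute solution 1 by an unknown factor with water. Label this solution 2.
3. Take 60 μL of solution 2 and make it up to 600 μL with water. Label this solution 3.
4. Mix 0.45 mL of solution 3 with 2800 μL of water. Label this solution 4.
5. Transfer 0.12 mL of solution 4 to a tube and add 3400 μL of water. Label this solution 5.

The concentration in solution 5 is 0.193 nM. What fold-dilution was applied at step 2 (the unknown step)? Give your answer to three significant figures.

Step 1: 0.95 mL brought to 45.5 mL → factor 45.5/0.95 = 47.895
Step 2: unknown factor x
Step 3: 60 μL brought to 600 μL → factor 600/60 = 10
Step 4: 0.45 mL + 2800 μL = 3.25 mL total → factor 3.25/0.45 = 7.2222
Step 5: 0.12 mL + 3400 μL = 3.52 mL total → factor 3.52/0.12 = 29.333
Product of known-step factors = 1.0147 × 10^5
Overall factor = 1.00 mM / (0.193 nM) = 5.1813 × 10^6
x = 5.1813 × 10^6 / 1.0147 × 10^5 = 51.1

51.1-fold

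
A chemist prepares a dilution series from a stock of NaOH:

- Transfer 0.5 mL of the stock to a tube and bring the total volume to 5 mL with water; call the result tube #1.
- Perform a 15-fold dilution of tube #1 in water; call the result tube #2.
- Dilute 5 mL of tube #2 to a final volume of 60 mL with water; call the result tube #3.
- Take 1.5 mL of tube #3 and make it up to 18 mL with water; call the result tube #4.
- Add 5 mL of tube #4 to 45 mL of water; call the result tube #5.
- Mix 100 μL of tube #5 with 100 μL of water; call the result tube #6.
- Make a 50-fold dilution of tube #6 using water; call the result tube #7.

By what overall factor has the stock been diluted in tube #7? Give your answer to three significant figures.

Step 1: 0.5 mL brought to 5 mL → factor 5/0.5 = 10
Step 2: 15-fold → factor 15
Step 3: 5 mL brought to 60 mL → factor 60/5 = 12
Step 4: 1.5 mL brought to 18 mL → factor 18/1.5 = 12
Step 5: 5 mL + 45 mL = 50 mL total → factor 50/5 = 10
Step 6: 100 μL + 100 μL = 200 μL total → factor 200/100 = 2
Step 7: 50-fold → factor 50
Overall dilution factor = 10 × 15 × 12 × 12 × 10 × 2 × 50 = 2.16 × 10^7

2.16 × 10^7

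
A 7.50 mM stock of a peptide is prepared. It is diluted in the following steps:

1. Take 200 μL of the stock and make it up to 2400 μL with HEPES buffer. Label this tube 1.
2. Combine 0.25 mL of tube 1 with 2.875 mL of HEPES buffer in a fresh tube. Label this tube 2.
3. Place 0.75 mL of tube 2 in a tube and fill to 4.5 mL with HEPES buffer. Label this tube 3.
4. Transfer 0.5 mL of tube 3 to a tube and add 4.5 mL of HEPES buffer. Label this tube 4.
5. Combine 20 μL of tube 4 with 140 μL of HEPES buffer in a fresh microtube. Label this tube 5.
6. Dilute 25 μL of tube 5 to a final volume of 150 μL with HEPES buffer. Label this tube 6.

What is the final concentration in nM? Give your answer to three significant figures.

17.4 nM

Step 1: 200 μL brought to 2400 μL → factor 2400/200 = 12
Step 2: 0.25 mL + 2.875 mL = 3.125 mL total → factor 3.125/0.25 = 12.5
Step 3: 0.75 mL brought to 4.5 mL → factor 4.5/0.75 = 6
Step 4: 0.5 mL + 4.5 mL = 5 mL total → factor 5/0.5 = 10
Step 5: 20 μL + 140 μL = 160 μL total → factor 160/20 = 8
Step 6: 25 μL brought to 150 μL → factor 150/25 = 6
Overall dilution factor = 12 × 12.5 × 6 × 10 × 8 × 6 = 4.32 × 10^5
Final = 7.50 mM / 4.32 × 10^5 = 1.736 × 10^-5 mM = 17.4 nM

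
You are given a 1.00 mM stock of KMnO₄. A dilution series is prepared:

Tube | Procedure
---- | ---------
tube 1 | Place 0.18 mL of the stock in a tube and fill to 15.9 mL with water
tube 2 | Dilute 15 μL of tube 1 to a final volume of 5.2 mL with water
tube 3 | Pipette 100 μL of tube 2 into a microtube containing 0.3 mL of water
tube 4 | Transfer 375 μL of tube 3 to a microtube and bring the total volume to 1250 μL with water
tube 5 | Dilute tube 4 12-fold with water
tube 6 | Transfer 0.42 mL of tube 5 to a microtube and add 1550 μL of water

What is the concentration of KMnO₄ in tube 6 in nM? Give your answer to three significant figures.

Step 1: 0.18 mL brought to 15.9 mL → factor 15.9/0.18 = 88.333
Step 2: 15 μL brought to 5.2 mL → factor 5200/15 = 346.67
Step 3: 100 μL + 0.3 mL = 400 μL total → factor 400/100 = 4
Step 4: 375 μL brought to 1250 μL → factor 1250/375 = 3.3333
Step 5: 12-fold → factor 12
Step 6: 0.42 mL + 1550 μL = 1.97 mL total → factor 1.97/0.42 = 4.6905
Overall dilution factor = 88.333 × 346.67 × 4 × 3.3333 × 12 × 4.6905 = 2.2981 × 10^7
Final = 1.00 mM / 2.2981 × 10^7 = 4.351 × 10^-8 mM = 0.0435 nM

0.0435 nM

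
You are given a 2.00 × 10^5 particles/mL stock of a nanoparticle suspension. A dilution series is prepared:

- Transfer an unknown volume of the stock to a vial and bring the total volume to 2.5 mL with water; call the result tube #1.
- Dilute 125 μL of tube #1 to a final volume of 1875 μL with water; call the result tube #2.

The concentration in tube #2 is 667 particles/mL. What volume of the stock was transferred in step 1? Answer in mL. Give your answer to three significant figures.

Step 1: v brought to 2.5 mL → factor = 2.5 mL/v
Step 2: 125 μL brought to 1875 μL → factor 1875/125 = 15
Product of known-step factors = 15
Overall factor = 2.00 × 10^5 particles/mL / (667 particles/mL) = 299.85
Step-1 factor = 299.85 / 15 = 19.99
v = 2.5 mL / 19.99 = 0.125 mL

0.125 mL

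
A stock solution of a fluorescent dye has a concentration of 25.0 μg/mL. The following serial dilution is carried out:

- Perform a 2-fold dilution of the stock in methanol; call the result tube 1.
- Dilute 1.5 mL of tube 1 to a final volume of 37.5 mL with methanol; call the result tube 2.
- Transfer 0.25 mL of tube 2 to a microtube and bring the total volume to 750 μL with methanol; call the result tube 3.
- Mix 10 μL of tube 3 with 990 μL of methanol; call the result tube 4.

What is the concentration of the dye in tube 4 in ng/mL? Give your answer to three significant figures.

1.67 ng/mL

Step 1: 2-fold → factor 2
Step 2: 1.5 mL brought to 37.5 mL → factor 37.5/1.5 = 25
Step 3: 0.25 mL brought to 750 μL → factor 0.75/0.25 = 3
Step 4: 10 μL + 990 μL = 1000 μL total → factor 1000/10 = 100
Overall dilution factor = 2 × 25 × 3 × 100 = 15000
Final = 25.0 μg/mL / 15000 = 0.001667 μg/mL = 1.67 ng/mL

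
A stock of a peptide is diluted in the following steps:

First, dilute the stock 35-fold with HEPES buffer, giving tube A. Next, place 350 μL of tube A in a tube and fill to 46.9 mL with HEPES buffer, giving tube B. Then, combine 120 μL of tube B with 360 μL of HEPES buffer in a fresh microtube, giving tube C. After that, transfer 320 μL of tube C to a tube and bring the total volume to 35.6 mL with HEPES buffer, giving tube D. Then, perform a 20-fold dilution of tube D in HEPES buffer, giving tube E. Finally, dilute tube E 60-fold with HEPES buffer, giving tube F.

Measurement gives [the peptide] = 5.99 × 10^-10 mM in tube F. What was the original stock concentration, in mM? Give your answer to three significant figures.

1.50 mM

Step 1: 35-fold → factor 35
Step 2: 350 μL brought to 46.9 mL → factor 46900/350 = 134
Step 3: 120 μL + 360 μL = 480 μL total → factor 480/120 = 4
Step 4: 320 μL brought to 35.6 mL → factor 35600/320 = 111.25
Step 5: 20-fold → factor 20
Step 6: 60-fold → factor 60
Overall dilution factor = 35 × 134 × 4 × 111.25 × 20 × 60 = 2.5045 × 10^9
Stock = 5.99 × 10^-10 mM × 2.5045 × 10^9 = 1.50 mM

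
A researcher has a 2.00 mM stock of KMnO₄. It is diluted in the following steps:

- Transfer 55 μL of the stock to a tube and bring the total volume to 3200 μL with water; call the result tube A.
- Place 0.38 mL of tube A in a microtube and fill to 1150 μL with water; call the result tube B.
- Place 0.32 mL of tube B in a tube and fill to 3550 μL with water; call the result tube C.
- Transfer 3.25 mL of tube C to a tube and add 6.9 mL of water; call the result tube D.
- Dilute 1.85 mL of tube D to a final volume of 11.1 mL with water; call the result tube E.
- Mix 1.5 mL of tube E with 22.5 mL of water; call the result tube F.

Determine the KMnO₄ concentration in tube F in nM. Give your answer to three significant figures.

Step 1: 55 μL brought to 3200 μL → factor 3200/55 = 58.182
Step 2: 0.38 mL brought to 1150 μL → factor 1.15/0.38 = 3.0263
Step 3: 0.32 mL brought to 3550 μL → factor 3.55/0.32 = 11.094
Step 4: 3.25 mL + 6.9 mL = 10.15 mL total → factor 10.15/3.25 = 3.1231
Step 5: 1.85 mL brought to 11.1 mL → factor 11.1/1.85 = 6
Step 6: 1.5 mL + 22.5 mL = 24 mL total → factor 24/1.5 = 16
Overall dilution factor = 58.182 × 3.0263 × 11.094 × 3.1231 × 6 × 16 = 5.8564 × 10^5
Final = 2.00 mM / 5.8564 × 10^5 = 3.415 × 10^-6 mM = 3.42 nM

3.42 nM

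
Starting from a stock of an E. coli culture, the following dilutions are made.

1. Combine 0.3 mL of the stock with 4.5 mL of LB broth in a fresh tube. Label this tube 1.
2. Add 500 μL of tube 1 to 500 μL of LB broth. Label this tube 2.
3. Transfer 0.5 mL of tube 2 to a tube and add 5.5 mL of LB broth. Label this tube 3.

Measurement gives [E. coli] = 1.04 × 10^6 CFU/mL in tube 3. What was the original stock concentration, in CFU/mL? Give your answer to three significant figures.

3.99 × 10^8 CFU/mL

Step 1: 0.3 mL + 4.5 mL = 4.8 mL total → factor 4.8/0.3 = 16
Step 2: 500 μL + 500 μL = 1000 μL total → factor 1000/500 = 2
Step 3: 0.5 mL + 5.5 mL = 6 mL total → factor 6/0.5 = 12
Overall dilution factor = 16 × 2 × 12 = 384
Stock = 1.04 × 10^6 CFU/mL × 384 = 3.99 × 10^8 CFU/mL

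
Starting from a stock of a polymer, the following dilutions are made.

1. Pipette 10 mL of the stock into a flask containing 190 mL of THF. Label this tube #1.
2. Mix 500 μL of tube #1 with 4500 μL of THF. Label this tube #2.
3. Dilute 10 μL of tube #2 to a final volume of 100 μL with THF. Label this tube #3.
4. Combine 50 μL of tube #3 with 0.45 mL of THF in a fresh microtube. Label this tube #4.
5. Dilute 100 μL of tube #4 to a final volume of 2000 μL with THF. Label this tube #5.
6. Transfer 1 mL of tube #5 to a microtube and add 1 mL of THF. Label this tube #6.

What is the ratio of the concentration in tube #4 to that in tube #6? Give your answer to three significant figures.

Step 1: 10 mL + 190 mL = 200 mL total → factor 200/10 = 20
Step 2: 500 μL + 4500 μL = 5000 μL total → factor 5000/500 = 10
Step 3: 10 μL brought to 100 μL → factor 100/10 = 10
Step 4: 50 μL + 0.45 mL = 500 μL total → factor 500/50 = 10
Step 5: 100 μL brought to 2000 μL → factor 2000/100 = 20
Step 6: 1 mL + 1 mL = 2 mL total → factor 2/1 = 2
Dilution factor to tube #4 = 20000; to tube #6 = 8 × 10^5
[tube #4]/[tube #6] = (factor to tube #6)/(factor to tube #4) = 8 × 10^5/20000 = 40.0

40.0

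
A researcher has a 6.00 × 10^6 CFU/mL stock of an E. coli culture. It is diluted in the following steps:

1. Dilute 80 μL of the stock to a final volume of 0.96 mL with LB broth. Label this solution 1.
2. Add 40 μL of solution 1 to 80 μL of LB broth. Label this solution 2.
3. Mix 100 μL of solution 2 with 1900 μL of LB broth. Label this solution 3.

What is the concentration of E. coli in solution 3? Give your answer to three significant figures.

8.33 × 10^3 CFU/mL

Step 1: 80 μL brought to 0.96 mL → factor 960/80 = 12
Step 2: 40 μL + 80 μL = 120 μL total → factor 120/40 = 3
Step 3: 100 μL + 1900 μL = 2000 μL total → factor 2000/100 = 20
Overall dilution factor = 12 × 3 × 20 = 720
Final = 6.00 × 10^6 CFU/mL / 720 = 8.33 × 10^3 CFU/mL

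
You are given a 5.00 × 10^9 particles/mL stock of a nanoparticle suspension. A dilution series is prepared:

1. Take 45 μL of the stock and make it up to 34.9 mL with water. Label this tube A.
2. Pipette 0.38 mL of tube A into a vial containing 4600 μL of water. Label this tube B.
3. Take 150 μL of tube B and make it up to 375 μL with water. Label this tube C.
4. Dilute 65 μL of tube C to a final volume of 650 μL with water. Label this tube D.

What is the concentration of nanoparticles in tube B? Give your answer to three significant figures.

4.92 × 10^5 particles/mL

Step 1: 45 μL brought to 34.9 mL → factor 34900/45 = 775.56
Step 2: 0.38 mL + 4600 μL = 4.98 mL total → factor 4.98/0.38 = 13.105
Dilution factor through tube B = 775.56 × 13.105 = 10164
[tube B] = 5.00 × 10^9 particles/mL / 10164 = 4.92 × 10^5 particles/mL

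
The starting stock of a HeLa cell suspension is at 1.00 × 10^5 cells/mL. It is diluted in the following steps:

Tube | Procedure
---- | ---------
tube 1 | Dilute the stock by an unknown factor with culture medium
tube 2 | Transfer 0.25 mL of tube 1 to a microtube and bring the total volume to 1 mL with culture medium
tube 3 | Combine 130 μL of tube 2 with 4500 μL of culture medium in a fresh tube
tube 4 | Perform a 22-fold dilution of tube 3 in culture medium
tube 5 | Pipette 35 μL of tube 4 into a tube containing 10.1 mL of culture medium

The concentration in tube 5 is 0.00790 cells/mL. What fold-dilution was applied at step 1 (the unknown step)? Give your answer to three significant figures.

Step 1: unknown factor x
Step 2: 0.25 mL brought to 1 mL → factor 1/0.25 = 4
Step 3: 130 μL + 4500 μL = 4630 μL total → factor 4630/130 = 35.615
Step 4: 22-fold → factor 22
Step 5: 35 μL + 10.1 mL = 10135 μL total → factor 10135/35 = 289.57
Product of known-step factors = 9.0756 × 10^5
Overall factor = 1.00 × 10^5 cells/mL / (0.00790 cells/mL) = 1.2658 × 10^7
x = 1.2658 × 10^7 / 9.0756 × 10^5 = 13.9

13.9-fold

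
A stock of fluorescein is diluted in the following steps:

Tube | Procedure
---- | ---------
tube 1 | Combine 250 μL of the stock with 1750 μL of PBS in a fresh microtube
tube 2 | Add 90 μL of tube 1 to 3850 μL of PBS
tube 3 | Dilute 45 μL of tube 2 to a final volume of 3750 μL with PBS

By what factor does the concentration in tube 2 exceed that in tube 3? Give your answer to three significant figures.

Step 1: 250 μL + 1750 μL = 2000 μL total → factor 2000/250 = 8
Step 2: 90 μL + 3850 μL = 3940 μL total → factor 3940/90 = 43.778
Step 3: 45 μL brought to 3750 μL → factor 3750/45 = 83.333
Dilution factor to tube 2 = 350.22; to tube 3 = 29185
[tube 2]/[tube 3] = (factor to tube 3)/(factor to tube 2) = 29185/350.22 = 83.3

83.3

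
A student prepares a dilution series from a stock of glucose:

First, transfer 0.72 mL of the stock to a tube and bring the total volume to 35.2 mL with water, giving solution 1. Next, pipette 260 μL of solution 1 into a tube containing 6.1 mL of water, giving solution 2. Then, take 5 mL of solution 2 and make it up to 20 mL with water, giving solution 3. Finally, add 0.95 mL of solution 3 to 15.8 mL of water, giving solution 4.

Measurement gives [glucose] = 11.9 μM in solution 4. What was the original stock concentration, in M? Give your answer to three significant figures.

1.00 M

Step 1: 0.72 mL brought to 35.2 mL → factor 35.2/0.72 = 48.889
Step 2: 260 μL + 6.1 mL = 6360 μL total → factor 6360/260 = 24.462
Step 3: 5 mL brought to 20 mL → factor 20/5 = 4
Step 4: 0.95 mL + 15.8 mL = 16.75 mL total → factor 16.75/0.95 = 17.632
Overall dilution factor = 48.889 × 24.462 × 4 × 17.632 = 84342
Stock = 11.9 μM × 84342 = 1.004 × 10^6 μM = 1.00 M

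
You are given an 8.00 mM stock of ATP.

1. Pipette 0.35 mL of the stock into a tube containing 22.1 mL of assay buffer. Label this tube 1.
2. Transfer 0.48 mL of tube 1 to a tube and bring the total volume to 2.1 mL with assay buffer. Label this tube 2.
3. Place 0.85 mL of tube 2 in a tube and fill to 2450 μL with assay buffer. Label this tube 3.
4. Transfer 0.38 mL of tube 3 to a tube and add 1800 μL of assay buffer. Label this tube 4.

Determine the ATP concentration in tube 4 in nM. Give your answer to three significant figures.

Step 1: 0.35 mL + 22.1 mL = 22.45 mL total → factor 22.45/0.35 = 64.143
Step 2: 0.48 mL brought to 2.1 mL → factor 2.1/0.48 = 4.375
Step 3: 0.85 mL brought to 2450 μL → factor 2.45/0.85 = 2.8824
Step 4: 0.38 mL + 1800 μL = 2.18 mL total → factor 2.18/0.38 = 5.7368
Overall dilution factor = 64.143 × 4.375 × 2.8824 × 5.7368 = 4640.3
Final = 8.00 mM / 4640.3 = 0.001724 mM = 1.72 × 10^3 nM

1.72 × 10^3 nM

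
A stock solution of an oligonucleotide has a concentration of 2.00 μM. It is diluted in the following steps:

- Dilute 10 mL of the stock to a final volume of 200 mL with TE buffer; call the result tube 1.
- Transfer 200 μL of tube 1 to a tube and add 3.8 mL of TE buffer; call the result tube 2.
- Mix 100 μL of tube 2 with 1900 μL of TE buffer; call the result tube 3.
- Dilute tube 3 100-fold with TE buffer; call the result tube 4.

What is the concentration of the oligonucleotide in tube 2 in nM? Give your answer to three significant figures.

Step 1: 10 mL brought to 200 mL → factor 200/10 = 20
Step 2: 200 μL + 3.8 mL = 4000 μL total → factor 4000/200 = 20
Dilution factor through tube 2 = 20 × 20 = 400
[tube 2] = 2.00 μM / 400 = 0.005000 μM = 5.00 nM

5.00 nM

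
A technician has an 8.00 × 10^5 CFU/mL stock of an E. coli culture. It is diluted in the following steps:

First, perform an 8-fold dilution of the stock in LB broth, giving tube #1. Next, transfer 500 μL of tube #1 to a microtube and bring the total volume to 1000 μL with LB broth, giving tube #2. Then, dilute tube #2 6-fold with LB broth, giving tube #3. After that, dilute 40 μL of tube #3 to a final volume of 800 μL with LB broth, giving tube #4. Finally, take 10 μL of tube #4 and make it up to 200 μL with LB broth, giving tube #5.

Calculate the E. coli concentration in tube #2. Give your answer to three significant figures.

5.00 × 10^4 CFU/mL

Step 1: 8-fold → factor 8
Step 2: 500 μL brought to 1000 μL → factor 1000/500 = 2
Dilution factor through tube #2 = 8 × 2 = 16
[tube #2] = 8.00 × 10^5 CFU/mL / 16 = 5.00 × 10^4 CFU/mL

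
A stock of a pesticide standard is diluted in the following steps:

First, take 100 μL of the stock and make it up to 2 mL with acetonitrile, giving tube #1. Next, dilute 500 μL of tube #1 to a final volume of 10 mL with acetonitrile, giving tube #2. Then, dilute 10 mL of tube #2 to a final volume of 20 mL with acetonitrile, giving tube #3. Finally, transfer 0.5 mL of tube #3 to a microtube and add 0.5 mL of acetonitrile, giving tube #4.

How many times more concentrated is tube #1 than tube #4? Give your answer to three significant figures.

Step 1: 100 μL brought to 2 mL → factor 2000/100 = 20
Step 2: 500 μL brought to 10 mL → factor 10000/500 = 20
Step 3: 10 mL brought to 20 mL → factor 20/10 = 2
Step 4: 0.5 mL + 0.5 mL = 1 mL total → factor 1/0.5 = 2
Dilution factor to tube #1 = 20; to tube #4 = 1600
[tube #1]/[tube #4] = (factor to tube #4)/(factor to tube #1) = 1600/20 = 80.0

80.0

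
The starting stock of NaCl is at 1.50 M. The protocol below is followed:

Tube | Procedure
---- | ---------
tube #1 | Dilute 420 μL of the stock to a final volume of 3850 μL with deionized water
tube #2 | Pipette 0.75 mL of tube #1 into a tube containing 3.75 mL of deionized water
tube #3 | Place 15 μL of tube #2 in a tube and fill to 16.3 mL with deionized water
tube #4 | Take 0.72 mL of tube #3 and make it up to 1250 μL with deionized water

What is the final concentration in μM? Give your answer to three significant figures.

14.5 μM

Step 1: 420 μL brought to 3850 μL → factor 3850/420 = 9.1667
Step 2: 0.75 mL + 3.75 mL = 4.5 mL total → factor 4.5/0.75 = 6
Step 3: 15 μL brought to 16.3 mL → factor 16300/15 = 1086.7
Step 4: 0.72 mL brought to 1250 μL → factor 1.25/0.72 = 1.7361
Overall dilution factor = 9.1667 × 6 × 1086.7 × 1.7361 = 1.0376 × 10^5
Final = 1.50 M / 1.0376 × 10^5 = 1.446 × 10^-5 M = 14.5 μM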